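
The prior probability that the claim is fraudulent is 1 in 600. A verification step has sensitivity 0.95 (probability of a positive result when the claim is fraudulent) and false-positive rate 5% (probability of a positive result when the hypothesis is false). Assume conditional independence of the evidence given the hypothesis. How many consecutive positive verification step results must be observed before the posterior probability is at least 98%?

Prior odds = (1/600)/(599/600) = 1/599.
Likelihood ratio of a positive result = 0.95/0.05 = 19.
Target posterior odds = 0.98/0.02 = 49.
Need (1/599) × 19ⁿ ≥ 49, i.e. 19ⁿ ≥ 29351.
19³ = 6859 falls short of 29351 but 19⁴ = 130321 reaches it, so n = 4.

4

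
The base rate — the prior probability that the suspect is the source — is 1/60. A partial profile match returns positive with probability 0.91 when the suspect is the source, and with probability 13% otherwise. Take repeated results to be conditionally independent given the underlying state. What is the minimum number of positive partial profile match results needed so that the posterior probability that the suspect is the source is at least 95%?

4

Prior odds = (1/60)/(59/60) = 1/59.
Likelihood ratio of a positive result = 0.91/0.13 = 7.
Target odds: 0.95 ÷ 0.05 = 19.
Need (1/59) × 7ⁿ ≥ 19, i.e. 7ⁿ ≥ 1121.
7³ = 343 falls short of 1121 but 7⁴ = 2401 reaches it, so n = 4.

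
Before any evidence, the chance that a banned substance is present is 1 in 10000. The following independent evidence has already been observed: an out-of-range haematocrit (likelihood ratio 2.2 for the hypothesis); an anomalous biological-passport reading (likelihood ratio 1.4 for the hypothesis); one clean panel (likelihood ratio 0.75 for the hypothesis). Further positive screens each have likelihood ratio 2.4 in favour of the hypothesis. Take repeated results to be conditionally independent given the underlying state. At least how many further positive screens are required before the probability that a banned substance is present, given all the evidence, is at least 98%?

15

Prior odds = 0.0001/0.9999 = 1/9999.
Combined Bayes factor of the evidence already in hand = 2.2 × 1.4 × 0.75 = 2.31.
Odds after that evidence = (1/9999) × 2.31 = 7/30300.
Target odds = 0.98/0.02 = 49.
Need 2.4ⁿ ≥ 49 ÷ (7/30300) = 212100.
2.4¹⁴ ≈210357 falls short of 212100 but 2.4¹⁵ ≈504857 reaches it, so n = 15.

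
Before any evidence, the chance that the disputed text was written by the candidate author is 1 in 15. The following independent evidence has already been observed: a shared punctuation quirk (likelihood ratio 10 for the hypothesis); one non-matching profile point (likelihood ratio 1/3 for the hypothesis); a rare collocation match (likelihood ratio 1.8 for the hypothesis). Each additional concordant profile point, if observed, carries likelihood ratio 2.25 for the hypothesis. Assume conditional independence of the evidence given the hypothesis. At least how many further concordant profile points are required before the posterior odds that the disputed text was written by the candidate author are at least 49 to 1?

6

Prior odds = (1/15)/(14/15) = 1/14.
Combined Bayes factor of the evidence already in hand = 10 × (1/3) × 1.8 = 6.
Odds after that evidence = (1/14) × 6 = 3/7.
Target odds = 49.
Need 2.25ⁿ ≥ 49 ÷ (3/7) = 343/3.
2.25⁵ = 59049/1024 falls short of 343/3 but 2.25⁶ = 531441/4096 reaches it, so n = 6.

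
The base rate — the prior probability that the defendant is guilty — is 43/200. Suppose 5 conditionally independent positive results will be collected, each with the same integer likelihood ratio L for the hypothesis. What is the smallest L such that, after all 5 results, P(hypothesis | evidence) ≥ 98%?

3

Prior odds = 0.215/0.785 = 43/157.
Target odds = 0.98/0.02 = 49.
Need L⁵ ≥ 49 ÷ (43/157) = 7693/43.
2⁵ = 32 < 7693/43 ≤ 243 = 3⁵, so L = 3.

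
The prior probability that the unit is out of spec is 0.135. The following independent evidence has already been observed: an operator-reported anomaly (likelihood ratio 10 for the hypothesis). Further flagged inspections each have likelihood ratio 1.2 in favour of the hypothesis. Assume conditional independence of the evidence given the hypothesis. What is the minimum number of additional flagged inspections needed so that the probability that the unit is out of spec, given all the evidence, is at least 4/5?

6

Prior odds = 0.135/0.865 = 27/173.
Bayes factor of the evidence already in hand = 10.
Odds after that evidence = (27/173) × 10 = 270/173.
Target odds = 0.8/0.2 = 4.
Need 1.2ⁿ ≥ 4 ÷ (270/173) = 346/135.
1.2⁵ = 2.48832 falls short of 346/135 but 1.2⁶ = 46656/15625 reaches it, so n = 6.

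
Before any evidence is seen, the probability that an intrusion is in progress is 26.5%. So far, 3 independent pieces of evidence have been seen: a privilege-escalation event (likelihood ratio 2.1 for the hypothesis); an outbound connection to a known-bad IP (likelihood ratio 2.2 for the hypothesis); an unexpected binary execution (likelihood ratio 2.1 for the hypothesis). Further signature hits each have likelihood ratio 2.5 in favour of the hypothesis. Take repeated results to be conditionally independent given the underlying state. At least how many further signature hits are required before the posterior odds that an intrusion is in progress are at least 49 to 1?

Prior odds = 0.265/0.735 = 53/147.
Combined Bayes factor of the evidence already in hand = 2.1 × 2.2 × 2.1 = 9.702.
Odds after that evidence = (53/147) × 9.702 = 3.498.
Target odds = 49.
Need 2.5ⁿ ≥ 49 ÷ 3.498 = 24500/1749.
2.5² = 6.25 falls short of 24500/1749 but 2.5³ = 15.625 reaches it, so n = 3.

3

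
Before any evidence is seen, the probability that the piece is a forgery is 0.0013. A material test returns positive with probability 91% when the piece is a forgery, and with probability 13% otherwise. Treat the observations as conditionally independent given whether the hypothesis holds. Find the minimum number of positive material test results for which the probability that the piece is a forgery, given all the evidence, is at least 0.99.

6

Prior odds = 0.0013/0.9987 = 13/9987.
Likelihood ratio of a positive result = 0.91/0.13 = 7.
Target odds: 0.99 ÷ 0.01 = 99.
Require 7ⁿ ≥ 99 ÷ (13/9987) = 988713/13.
7⁵ = 16807 falls short of 988713/13 but 7⁶ = 117649 reaches it, so n = 6.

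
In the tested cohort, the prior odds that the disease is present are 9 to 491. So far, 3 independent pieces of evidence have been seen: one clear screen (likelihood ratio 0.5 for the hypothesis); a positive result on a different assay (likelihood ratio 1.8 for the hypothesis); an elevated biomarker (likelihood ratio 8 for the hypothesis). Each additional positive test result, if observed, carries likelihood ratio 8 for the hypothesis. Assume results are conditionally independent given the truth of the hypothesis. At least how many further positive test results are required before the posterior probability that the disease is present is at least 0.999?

5

Prior odds = 9/491.
Combined Bayes factor of the evidence already in hand = 0.5 × 1.8 × 8 = 7.2.
Odds after that evidence = (9/491) × 7.2 = 324/2455.
Target odds = 0.999/0.001 = 999.
Need 8ⁿ ≥ 999 ÷ (324/2455) = 90835/12.
8⁴ = 4096 falls short of 90835/12 but 8⁵ = 32768 reaches it, so n = 5.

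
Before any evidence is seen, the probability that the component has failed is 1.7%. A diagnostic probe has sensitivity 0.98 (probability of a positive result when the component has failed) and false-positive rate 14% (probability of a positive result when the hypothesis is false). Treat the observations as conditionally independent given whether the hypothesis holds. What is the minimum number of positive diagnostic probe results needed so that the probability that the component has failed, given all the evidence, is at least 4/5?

3

Prior odds = 0.017/0.983 = 17/983.
Likelihood ratio of a positive result = 0.98/0.14 = 7.
Target odds: 0.8 ÷ 0.2 = 4.
Need (17/983) × 7ⁿ ≥ 4, i.e. 7ⁿ ≥ 3932/17.
7² = 49 falls short of 3932/17 but 7³ = 343 reaches it, so n = 3.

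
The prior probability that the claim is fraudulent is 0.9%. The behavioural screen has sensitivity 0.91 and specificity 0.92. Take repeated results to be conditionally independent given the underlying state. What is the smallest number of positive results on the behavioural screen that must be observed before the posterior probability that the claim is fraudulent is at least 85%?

3

Prior odds = 0.009/0.991 = 9/991.
False-positive rate = 1 − 0.92 = 0.08; likelihood ratio of a positive = 0.91/0.08 = 11.375.
Target posterior odds = 0.85/0.15 = 17/3.
Need (9/991) × 11.375ⁿ ≥ 17/3, i.e. 11.375ⁿ ≥ 16847/27.
11.375² = 129.390625 falls short of 16847/27 but 11.375³ = 753571/512 reaches it, so n = 3.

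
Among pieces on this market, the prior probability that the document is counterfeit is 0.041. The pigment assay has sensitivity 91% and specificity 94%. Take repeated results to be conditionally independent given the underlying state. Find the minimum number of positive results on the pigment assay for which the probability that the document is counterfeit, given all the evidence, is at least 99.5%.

4

Prior odds = 0.041/0.959 = 41/959.
False-positive rate = 1 − 0.94 = 0.06; likelihood ratio of a positive = 0.91/0.06 = 91/6.
Target posterior odds = 0.995/0.005 = 199.
Require (91/6)ⁿ ≥ 199 ÷ (41/959) = 190841/41.
(91/6)³ = 753571/216 falls short of 190841/41 but (91/6)⁴ = 68574961/1296 reaches it, so n = 4.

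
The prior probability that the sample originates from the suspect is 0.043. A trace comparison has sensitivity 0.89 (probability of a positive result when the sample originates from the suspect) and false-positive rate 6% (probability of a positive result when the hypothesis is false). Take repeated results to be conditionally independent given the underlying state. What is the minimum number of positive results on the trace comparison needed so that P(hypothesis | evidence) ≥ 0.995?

Prior odds: 0.043 ÷ 0.957 = 43/957.
Likelihood ratio of a positive result = 0.89/0.06 = 89/6.
Target odds: 0.995 ÷ 0.005 = 199.
Require (89/6)ⁿ ≥ 199 ÷ (43/957) = 190443/43.
(89/6)³ = 704969/216 falls short of 190443/43 but (89/6)⁴ = 62742241/1296 reaches it, so n = 4.

4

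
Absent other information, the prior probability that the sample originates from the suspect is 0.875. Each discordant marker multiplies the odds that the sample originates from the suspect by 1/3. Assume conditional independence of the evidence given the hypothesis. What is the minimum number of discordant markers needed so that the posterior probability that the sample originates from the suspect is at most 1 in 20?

5

Prior odds: 0.875 ÷ 0.125 = 7.
Likelihood ratio per discordant marker = 1/3.
Target posterior odds = 0.05/0.95 = 1/19.
Require (1/3)ⁿ ≤ 1/19 ÷ 7 = 1/133.
(1/3)⁴ = 1/81 is still above 1/133 but (1/3)⁵ = 1/243 is at or below it, so n = 5.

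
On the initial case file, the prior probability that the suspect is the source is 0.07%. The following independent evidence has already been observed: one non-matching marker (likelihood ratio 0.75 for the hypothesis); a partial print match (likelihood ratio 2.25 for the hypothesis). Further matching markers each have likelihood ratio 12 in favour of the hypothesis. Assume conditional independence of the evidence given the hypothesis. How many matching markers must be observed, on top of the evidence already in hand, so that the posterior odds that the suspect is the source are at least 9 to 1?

4

Prior odds = 0.0007/0.9993 = 7/9993.
Combined Bayes factor of the evidence already in hand = 0.75 × 2.25 = 1.6875.
Odds after that evidence = (7/9993) × 1.6875 = 63/53296.
Target odds = 9.
Need 12ⁿ ≥ 9 ÷ (63/53296) = 53296/7.
12³ = 1728 falls short of 53296/7 but 12⁴ = 20736 reaches it, so n = 4.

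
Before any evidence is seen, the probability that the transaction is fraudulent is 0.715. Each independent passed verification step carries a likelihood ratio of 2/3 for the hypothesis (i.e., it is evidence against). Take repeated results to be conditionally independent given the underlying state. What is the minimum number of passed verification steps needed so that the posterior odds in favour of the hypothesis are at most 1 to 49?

Prior odds: 0.715 ÷ 0.285 = 143/57.
Likelihood ratio per passed verification step = 2/3.
Target odds = 1/49.
Need (143/57) × (2/3)ⁿ ≤ 1/49, i.e. (2/3)ⁿ ≤ 57/7007.
(2/3)¹¹ = 2048/177147 is still above 57/7007 but (2/3)¹² = 4096/531441 is at or below it, so n = 12.

12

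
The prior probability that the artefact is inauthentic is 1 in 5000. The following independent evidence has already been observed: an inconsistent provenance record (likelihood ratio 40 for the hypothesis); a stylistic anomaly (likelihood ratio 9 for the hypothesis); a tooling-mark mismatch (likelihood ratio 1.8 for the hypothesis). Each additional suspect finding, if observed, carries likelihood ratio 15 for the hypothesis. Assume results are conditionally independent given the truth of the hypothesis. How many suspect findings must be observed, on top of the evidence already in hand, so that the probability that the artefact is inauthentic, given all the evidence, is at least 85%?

Prior odds = 0.0002/0.9998 = 1/4999.
Combined Bayes factor of the evidence already in hand = 40 × 9 × 1.8 = 648.
Odds after that evidence = (1/4999) × 648 = 648/4999.
Target odds = 0.85/0.15 = 17/3.
Need 15ⁿ ≥ 17/3 ÷ (648/4999) = 84983/1944.
15¹ = 15 falls short of 84983/1944 but 15² = 225 reaches it, so n = 2.

2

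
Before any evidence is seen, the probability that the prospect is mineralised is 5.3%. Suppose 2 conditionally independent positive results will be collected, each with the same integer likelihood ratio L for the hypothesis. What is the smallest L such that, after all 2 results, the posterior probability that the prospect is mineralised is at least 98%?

Prior odds = 0.053/0.947 = 53/947.
Target odds = 0.98/0.02 = 49.
Need L² ≥ 49 ÷ (53/947) = 46403/53.
29² = 841 < 46403/53 ≤ 900 = 30², so L = 30.

30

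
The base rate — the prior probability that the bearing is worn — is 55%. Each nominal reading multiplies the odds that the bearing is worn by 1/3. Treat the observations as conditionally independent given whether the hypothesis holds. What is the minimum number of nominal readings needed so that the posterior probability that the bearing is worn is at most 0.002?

Prior odds: 0.55 ÷ 0.45 = 11/9.
Likelihood ratio per nominal reading = 1/3.
Target posterior odds = 0.002/0.998 = 1/499.
Need (11/9) × (1/3)ⁿ ≤ 1/499, i.e. (1/3)ⁿ ≤ 9/5489.
(1/3)⁵ = 1/243 is still above 9/5489 but (1/3)⁶ = 1/729 is at or below it, so n = 6.

6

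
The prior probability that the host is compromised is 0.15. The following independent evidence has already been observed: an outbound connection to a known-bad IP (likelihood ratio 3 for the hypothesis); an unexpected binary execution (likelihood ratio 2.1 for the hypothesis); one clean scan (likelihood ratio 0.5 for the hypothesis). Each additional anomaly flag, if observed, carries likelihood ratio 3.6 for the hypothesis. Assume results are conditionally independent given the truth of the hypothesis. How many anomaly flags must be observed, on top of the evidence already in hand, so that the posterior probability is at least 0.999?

6

Prior odds = 0.15/0.85 = 3/17.
Combined Bayes factor of the evidence already in hand = 3 × 2.1 × 0.5 = 3.15.
Odds after that evidence = (3/17) × 3.15 = 189/340.
Target odds = 0.999/0.001 = 999.
Need 3.6ⁿ ≥ 999 ÷ (189/340) = 12580/7.
3.6⁵ = 604.66176 falls short of 12580/7 but 3.6⁶ = 34012224/15625 reaches it, so n = 6.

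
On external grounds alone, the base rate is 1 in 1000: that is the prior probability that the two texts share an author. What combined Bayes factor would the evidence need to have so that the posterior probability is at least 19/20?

Prior odds = 0.001/0.999 = 1/999.
Target odds = 0.95/0.05 = 19.
Required Bayes factor = 19 ÷ (1/999) = 18981.

18981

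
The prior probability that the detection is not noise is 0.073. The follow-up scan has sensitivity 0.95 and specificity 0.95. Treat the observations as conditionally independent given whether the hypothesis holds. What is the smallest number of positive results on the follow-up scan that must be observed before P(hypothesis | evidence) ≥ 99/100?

Prior odds: 0.073 ÷ 0.927 = 73/927.
False-positive rate = 1 − 0.95 = 0.05; likelihood ratio of a positive = 0.95/0.05 = 19.
Target posterior odds = 0.99/0.01 = 99.
Need (73/927) × 19ⁿ ≥ 99, i.e. 19ⁿ ≥ 91773/73.
19² = 361 falls short of 91773/73 but 19³ = 6859 reaches it, so n = 3.

3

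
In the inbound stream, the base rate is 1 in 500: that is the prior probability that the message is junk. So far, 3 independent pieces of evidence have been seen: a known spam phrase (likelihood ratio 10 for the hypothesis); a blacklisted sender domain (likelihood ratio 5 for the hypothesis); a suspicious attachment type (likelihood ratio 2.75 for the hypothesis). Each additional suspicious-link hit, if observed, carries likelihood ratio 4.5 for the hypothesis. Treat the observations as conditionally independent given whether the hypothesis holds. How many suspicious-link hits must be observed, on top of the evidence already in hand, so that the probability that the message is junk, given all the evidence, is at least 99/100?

4

Prior odds = 0.002/0.998 = 1/499.
Combined Bayes factor of the evidence already in hand = 10 × 5 × 2.75 = 137.5.
Odds after that evidence = (1/499) × 137.5 = 275/998.
Target odds = 0.99/0.01 = 99.
Need 4.5ⁿ ≥ 99 ÷ (275/998) = 359.28.
4.5³ = 91.125 falls short of 359.28 but 4.5⁴ = 410.0625 reaches it, so n = 4.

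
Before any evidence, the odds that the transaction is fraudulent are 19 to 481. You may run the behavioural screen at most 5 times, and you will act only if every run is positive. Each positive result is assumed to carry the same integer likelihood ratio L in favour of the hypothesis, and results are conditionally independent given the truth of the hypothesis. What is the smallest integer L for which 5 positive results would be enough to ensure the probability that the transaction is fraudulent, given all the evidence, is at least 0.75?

3

Prior odds = 19/481.
Target odds = 0.75/0.25 = 3.
Need L⁵ ≥ 3 ÷ (19/481) = 1443/19.
2⁵ = 32 < 1443/19 ≤ 243 = 3⁵, so L = 3.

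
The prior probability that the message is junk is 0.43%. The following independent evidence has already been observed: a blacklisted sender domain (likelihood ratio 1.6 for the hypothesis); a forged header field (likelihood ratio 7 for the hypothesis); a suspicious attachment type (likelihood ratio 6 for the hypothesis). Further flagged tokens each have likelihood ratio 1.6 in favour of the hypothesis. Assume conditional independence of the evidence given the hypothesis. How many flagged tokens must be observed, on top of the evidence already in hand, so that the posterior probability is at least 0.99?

Prior odds = 0.0043/0.9957 = 43/9957.
Combined Bayes factor of the evidence already in hand = 1.6 × 7 × 6 = 67.2.
Odds after that evidence = (43/9957) × 67.2 = 4816/16595.
Target odds = 0.99/0.01 = 99.
Need 1.6ⁿ ≥ 99 ÷ (4816/16595) = 1642905/4816.
1.6¹² ≈281.475 falls short of 1642905/4816 but 1.6¹³ ≈450.36 reaches it, so n = 13.

13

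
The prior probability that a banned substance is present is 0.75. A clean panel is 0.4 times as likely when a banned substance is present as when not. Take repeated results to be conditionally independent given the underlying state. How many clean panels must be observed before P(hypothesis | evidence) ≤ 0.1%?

Prior odds = 0.75/0.25 = 3.
Likelihood ratio per clean panel = 0.4.
Target odds: 0.001 ÷ 0.999 = 1/999.
Need 3 × 0.4ⁿ ≤ 1/999, i.e. 0.4ⁿ ≤ 1/2997.
0.4⁸ = 256/390625 is still above 1/2997 but 0.4⁹ = 512/1953125 is at or below it, so n = 9.

9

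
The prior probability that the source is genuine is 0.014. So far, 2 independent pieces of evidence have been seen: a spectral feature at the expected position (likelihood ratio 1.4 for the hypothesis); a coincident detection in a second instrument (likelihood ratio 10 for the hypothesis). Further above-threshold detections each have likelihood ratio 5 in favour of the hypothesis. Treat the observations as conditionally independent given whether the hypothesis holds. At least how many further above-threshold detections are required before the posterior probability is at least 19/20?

Prior odds = 0.014/0.986 = 7/493.
Combined Bayes factor of the evidence already in hand = 1.4 × 10 = 14.
Odds after that evidence = (7/493) × 14 = 98/493.
Target odds = 0.95/0.05 = 19.
Need 5ⁿ ≥ 19 ÷ (98/493) = 9367/98.
5² = 25 falls short of 9367/98 but 5³ = 125 reaches it, so n = 3.

3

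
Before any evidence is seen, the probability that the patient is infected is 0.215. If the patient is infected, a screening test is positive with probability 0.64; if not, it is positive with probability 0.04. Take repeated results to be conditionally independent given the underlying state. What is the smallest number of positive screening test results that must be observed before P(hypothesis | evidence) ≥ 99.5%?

3

Prior odds: 0.215 ÷ 0.785 = 43/157.
Likelihood ratio of a positive = 0.64/0.04 = 16.
Target posterior odds = 0.995/0.005 = 199.
Need (43/157) × 16ⁿ ≥ 199, i.e. 16ⁿ ≥ 31243/43.
16² = 256 falls short of 31243/43 but 16³ = 4096 reaches it, so n = 3.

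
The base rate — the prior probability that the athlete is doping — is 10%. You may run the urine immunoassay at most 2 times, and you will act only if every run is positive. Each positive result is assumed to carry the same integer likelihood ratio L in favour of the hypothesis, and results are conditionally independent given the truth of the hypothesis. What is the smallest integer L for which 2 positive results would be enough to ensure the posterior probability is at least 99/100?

30

Prior odds = 0.1/0.9 = 1/9.
Target odds = 0.99/0.01 = 99.
Need L² ≥ 99 ÷ (1/9) = 891.
29² = 841 < 891 ≤ 900 = 30², so L = 30.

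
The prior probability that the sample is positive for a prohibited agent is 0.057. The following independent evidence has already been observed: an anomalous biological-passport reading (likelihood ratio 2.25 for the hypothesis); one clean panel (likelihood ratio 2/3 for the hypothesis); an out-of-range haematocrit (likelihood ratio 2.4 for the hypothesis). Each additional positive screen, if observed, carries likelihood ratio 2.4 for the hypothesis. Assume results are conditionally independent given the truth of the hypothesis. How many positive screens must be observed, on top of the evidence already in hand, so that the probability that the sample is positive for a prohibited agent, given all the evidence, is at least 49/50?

Prior odds = 0.057/0.943 = 57/943.
Combined Bayes factor of the evidence already in hand = 2.25 × (2/3) × 2.4 = 3.6.
Odds after that evidence = (57/943) × 3.6 = 1026/4715.
Target odds = 0.98/0.02 = 49.
Need 2.4ⁿ ≥ 49 ÷ (1026/4715) = 231035/1026.
2.4⁶ = 2985984/15625 falls short of 231035/1026 but 2.4⁷ = 35831808/78125 reaches it, so n = 7.

7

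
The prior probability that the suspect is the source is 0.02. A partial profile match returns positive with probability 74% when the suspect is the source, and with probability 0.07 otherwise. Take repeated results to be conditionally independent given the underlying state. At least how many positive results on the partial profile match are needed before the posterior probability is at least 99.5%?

Prior odds: 0.02 ÷ 0.98 = 1/49.
Likelihood ratio of a positive result = 0.74/0.07 = 74/7.
Target odds: 0.995 ÷ 0.005 = 199.
Need (1/49) × (74/7)ⁿ ≥ 199, i.e. (74/7)ⁿ ≥ 9751.
(74/7)³ = 405224/343 falls short of 9751 but (74/7)⁴ = 29986576/2401 reaches it, so n = 4.

4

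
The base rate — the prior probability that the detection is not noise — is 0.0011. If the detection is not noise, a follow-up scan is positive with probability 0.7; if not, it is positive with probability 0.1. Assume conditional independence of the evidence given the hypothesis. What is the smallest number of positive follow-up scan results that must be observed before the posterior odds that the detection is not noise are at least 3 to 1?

5

Prior odds = 0.0011/0.9989 = 11/9989.
Likelihood ratio of a positive = 0.7/0.1 = 7.
Target odds = 3.
Need (11/9989) × 7ⁿ ≥ 3, i.e. 7ⁿ ≥ 29967/11.
7⁴ = 2401 falls short of 29967/11 but 7⁵ = 16807 reaches it, so n = 5.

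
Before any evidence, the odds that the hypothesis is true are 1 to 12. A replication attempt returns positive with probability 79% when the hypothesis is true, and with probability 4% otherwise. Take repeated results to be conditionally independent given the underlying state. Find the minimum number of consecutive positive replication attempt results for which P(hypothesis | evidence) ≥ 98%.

3

Prior odds = 1/12.
Likelihood ratio of a positive result = 0.79/0.04 = 19.75.
Target posterior odds = 0.98/0.02 = 49.
Need (1/12) × 19.75ⁿ ≥ 49, i.e. 19.75ⁿ ≥ 588.
19.75² = 390.0625 falls short of 588 but 19.75³ = 7703.734375 reaches it, so n = 3.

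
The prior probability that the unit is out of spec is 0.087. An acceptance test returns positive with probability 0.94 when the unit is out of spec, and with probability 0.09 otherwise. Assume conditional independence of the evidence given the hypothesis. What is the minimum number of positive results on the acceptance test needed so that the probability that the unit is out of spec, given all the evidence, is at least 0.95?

Prior odds: 0.087 ÷ 0.913 = 87/913.
Likelihood ratio of a positive result = 0.94/0.09 = 94/9.
Target odds: 0.95 ÷ 0.05 = 19.
Need (87/913) × (94/9)ⁿ ≥ 19, i.e. (94/9)ⁿ ≥ 17347/87.
(94/9)² = 8836/81 falls short of 17347/87 but (94/9)³ = 830584/729 reaches it, so n = 3.

3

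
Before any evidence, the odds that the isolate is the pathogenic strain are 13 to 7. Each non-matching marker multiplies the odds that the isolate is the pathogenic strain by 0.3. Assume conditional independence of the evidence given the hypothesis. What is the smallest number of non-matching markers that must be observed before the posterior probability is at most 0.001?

Prior odds = 13/7.
Likelihood ratio per non-matching marker = 0.3.
Target odds: 0.001 ÷ 0.999 = 1/999.
Require 0.3ⁿ ≤ 1/999 ÷ (13/7) = 7/12987.
0.3⁶ = 729/1000000 is still above 7/12987 but 0.3⁷ = 2187/10000000 is at or below it, so n = 7.

7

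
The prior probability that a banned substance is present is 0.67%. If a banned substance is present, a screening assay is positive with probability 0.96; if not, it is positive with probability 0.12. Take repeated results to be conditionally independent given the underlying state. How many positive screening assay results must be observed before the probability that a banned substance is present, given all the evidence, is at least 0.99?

5

Prior odds = 0.0067/0.9933 = 67/9933.
Likelihood ratio of a positive = 0.96/0.12 = 8.
Target posterior odds = 0.99/0.01 = 99.
Require 8ⁿ ≥ 99 ÷ (67/9933) = 983367/67.
8⁴ = 4096 falls short of 983367/67 but 8⁵ = 32768 reaches it, so n = 5.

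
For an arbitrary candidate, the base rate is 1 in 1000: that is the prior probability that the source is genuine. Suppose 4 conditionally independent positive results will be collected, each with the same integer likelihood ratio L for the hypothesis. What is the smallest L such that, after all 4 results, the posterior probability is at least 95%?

Prior odds = 0.001/0.999 = 1/999.
Target odds = 0.95/0.05 = 19.
Need L⁴ ≥ 19 ÷ (1/999) = 18981.
11⁴ = 14641 < 18981 ≤ 20736 = 12⁴, so L = 12.

12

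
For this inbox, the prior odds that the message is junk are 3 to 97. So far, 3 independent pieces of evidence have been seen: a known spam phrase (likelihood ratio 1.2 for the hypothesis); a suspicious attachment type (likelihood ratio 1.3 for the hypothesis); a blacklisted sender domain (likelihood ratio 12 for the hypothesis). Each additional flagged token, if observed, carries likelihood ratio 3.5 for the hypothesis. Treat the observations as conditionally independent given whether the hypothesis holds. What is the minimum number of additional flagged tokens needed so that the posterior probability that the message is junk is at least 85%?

2

Prior odds = 3/97.
Combined Bayes factor of the evidence already in hand = 1.2 × 1.3 × 12 = 18.72.
Odds after that evidence = (3/97) × 18.72 = 1404/2425.
Target odds = 0.85/0.15 = 17/3.
Need 3.5ⁿ ≥ 17/3 ÷ (1404/2425) = 41225/4212.
3.5¹ = 3.5 falls short of 41225/4212 but 3.5² = 12.25 reaches it, so n = 2.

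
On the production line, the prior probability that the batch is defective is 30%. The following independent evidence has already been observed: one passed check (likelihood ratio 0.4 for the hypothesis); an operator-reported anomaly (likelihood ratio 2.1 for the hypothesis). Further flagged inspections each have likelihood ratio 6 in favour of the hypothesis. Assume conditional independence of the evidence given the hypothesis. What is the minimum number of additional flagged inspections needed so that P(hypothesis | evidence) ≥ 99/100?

Prior odds = 0.3/0.7 = 3/7.
Combined Bayes factor of the evidence already in hand = 0.4 × 2.1 = 0.84.
Odds after that evidence = (3/7) × 0.84 = 0.36.
Target odds = 0.99/0.01 = 99.
Need 6ⁿ ≥ 99 ÷ 0.36 = 275.
6³ = 216 falls short of 275 but 6⁴ = 1296 reaches it, so n = 4.

4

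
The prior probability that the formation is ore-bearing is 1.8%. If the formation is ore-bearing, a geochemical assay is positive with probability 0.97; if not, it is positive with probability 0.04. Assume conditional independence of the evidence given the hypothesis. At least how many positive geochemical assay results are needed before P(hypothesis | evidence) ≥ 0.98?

3

Prior odds: 0.018 ÷ 0.982 = 9/491.
Likelihood ratio of a positive = 0.97/0.04 = 24.25.
Target posterior odds = 0.98/0.02 = 49.
Require 24.25ⁿ ≥ 49 ÷ (9/491) = 24059/9.
24.25² = 588.0625 falls short of 24059/9 but 24.25³ = 912673/64 reaches it, so n = 3.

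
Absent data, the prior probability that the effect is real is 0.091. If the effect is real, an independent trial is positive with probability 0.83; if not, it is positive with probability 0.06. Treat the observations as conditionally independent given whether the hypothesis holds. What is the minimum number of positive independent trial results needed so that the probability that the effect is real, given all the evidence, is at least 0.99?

Prior odds = 0.091/0.909 = 91/909.
Likelihood ratio of a positive = 0.83/0.06 = 83/6.
Target posterior odds = 0.99/0.01 = 99.
Need (91/909) × (83/6)ⁿ ≥ 99, i.e. (83/6)ⁿ ≥ 89991/91.
(83/6)² = 6889/36 falls short of 89991/91 but (83/6)³ = 571787/216 reaches it, so n = 3.

3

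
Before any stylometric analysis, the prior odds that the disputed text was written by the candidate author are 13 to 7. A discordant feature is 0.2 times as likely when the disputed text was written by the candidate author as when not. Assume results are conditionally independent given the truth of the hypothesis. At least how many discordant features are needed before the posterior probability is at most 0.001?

Prior odds = 13/7.
Likelihood ratio per discordant feature = 0.2.
Target posterior odds = 0.001/0.999 = 1/999.
Need (13/7) × 0.2ⁿ ≤ 1/999, i.e. 0.2ⁿ ≤ 7/12987.
0.2⁴ = 0.0016 is still above 7/12987 but 0.2⁵ = 0.00032 is at or below it, so n = 5.

5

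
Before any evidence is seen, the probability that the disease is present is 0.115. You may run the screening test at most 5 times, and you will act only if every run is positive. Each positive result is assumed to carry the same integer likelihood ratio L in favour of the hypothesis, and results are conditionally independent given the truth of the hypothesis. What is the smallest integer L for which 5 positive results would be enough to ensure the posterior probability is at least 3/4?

2

Prior odds = 0.115/0.885 = 23/177.
Target odds = 0.75/0.25 = 3.
Need L⁵ ≥ 3 ÷ (23/177) = 531/23.
1⁵ = 1 < 531/23 ≤ 32 = 2⁵, so L = 2.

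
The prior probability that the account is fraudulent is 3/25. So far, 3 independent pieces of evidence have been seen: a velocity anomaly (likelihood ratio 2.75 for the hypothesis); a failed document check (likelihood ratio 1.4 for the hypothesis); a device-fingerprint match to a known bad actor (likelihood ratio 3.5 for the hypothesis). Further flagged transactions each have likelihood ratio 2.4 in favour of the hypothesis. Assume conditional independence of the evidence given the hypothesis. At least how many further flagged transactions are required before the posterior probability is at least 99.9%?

8

Prior odds = 0.12/0.88 = 3/22.
Combined Bayes factor of the evidence already in hand = 2.75 × 1.4 × 3.5 = 13.475.
Odds after that evidence = (3/22) × 13.475 = 1.8375.
Target odds = 0.999/0.001 = 999.
Need 2.4ⁿ ≥ 999 ÷ 1.8375 = 26640/49.
2.4⁷ = 35831808/78125 falls short of 26640/49 but 2.4⁸ = 429981696/390625 reaches it, so n = 8.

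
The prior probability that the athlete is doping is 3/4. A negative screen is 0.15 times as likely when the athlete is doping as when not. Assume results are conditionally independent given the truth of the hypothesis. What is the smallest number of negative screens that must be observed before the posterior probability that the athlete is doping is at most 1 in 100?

4

Prior odds: 0.75 ÷ 0.25 = 3.
Likelihood ratio per negative screen = 0.15.
Target odds: 0.01 ÷ 0.99 = 1/99.
Require 0.15ⁿ ≤ 1/99 ÷ 3 = 1/297.
0.15³ = 0.003375 is still above 1/297 but 0.15⁴ = 81/160000 is at or below it, so n = 4.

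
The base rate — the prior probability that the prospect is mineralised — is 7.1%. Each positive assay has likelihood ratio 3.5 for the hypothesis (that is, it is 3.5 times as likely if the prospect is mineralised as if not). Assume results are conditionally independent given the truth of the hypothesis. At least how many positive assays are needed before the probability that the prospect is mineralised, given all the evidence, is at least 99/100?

6

Prior odds = 0.071/0.929 = 71/929.
Likelihood ratio per positive assay = 3.5.
Target posterior odds = 0.99/0.01 = 99.
Require 3.5ⁿ ≥ 99 ÷ (71/929) = 91971/71.
3.5⁵ = 525.21875 falls short of 91971/71 but 3.5⁶ = 1838.265625 reaches it, so n = 6.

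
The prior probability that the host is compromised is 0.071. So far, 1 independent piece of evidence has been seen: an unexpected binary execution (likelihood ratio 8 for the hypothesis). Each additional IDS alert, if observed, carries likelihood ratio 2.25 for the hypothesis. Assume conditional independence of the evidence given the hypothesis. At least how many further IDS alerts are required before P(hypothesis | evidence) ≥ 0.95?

Prior odds = 0.071/0.929 = 71/929.
Bayes factor of the evidence already in hand = 8.
Odds after that evidence = (71/929) × 8 = 568/929.
Target odds = 0.95/0.05 = 19.
Need 2.25ⁿ ≥ 19 ÷ (568/929) = 17651/568.
2.25⁴ = 25.62890625 falls short of 17651/568 but 2.25⁵ = 59049/1024 reaches it, so n = 5.

5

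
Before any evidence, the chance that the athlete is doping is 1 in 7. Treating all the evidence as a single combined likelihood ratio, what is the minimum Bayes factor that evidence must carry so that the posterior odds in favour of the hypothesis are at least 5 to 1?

Prior odds = (1/7)/(6/7) = 1/6.
Target odds = 5.
Required Bayes factor = 5 ÷ (1/6) = 30.

30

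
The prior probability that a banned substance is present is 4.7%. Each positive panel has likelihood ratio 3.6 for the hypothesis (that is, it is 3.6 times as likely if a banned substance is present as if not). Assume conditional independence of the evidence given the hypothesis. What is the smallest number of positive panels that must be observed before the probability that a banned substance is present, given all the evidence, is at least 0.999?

Prior odds: 0.047 ÷ 0.953 = 47/953.
Likelihood ratio per positive panel = 3.6.
Target odds: 0.999 ÷ 0.001 = 999.
Require 3.6ⁿ ≥ 999 ÷ (47/953) = 952047/47.
3.6⁷ = 612220032/78125 falls short of 952047/47 but 3.6⁸ ≈28211.1 reaches it, so n = 8.

8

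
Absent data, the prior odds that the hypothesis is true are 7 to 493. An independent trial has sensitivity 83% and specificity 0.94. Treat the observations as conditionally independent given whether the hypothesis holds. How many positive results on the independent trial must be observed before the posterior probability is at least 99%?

4

Prior odds = 7/493.
False-positive rate = 1 − 0.94 = 0.06; likelihood ratio of a positive = 0.83/0.06 = 83/6.
Target odds: 0.99 ÷ 0.01 = 99.
Require (83/6)ⁿ ≥ 99 ÷ (7/493) = 48807/7.
(83/6)³ = 571787/216 falls short of 48807/7 but (83/6)⁴ = 47458321/1296 reaches it, so n = 4.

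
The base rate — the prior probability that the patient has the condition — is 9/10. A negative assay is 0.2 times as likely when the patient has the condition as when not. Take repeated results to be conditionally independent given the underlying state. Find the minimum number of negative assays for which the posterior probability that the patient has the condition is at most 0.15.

3

Prior odds = 0.9/0.1 = 9.
Likelihood ratio per negative assay = 0.2.
Target odds: 0.15 ÷ 0.85 = 3/17.
Require 0.2ⁿ ≤ 3/17 ÷ 9 = 1/51.
0.2² = 0.04 is still above 1/51 but 0.2³ = 0.008 is at or below it, so n = 3.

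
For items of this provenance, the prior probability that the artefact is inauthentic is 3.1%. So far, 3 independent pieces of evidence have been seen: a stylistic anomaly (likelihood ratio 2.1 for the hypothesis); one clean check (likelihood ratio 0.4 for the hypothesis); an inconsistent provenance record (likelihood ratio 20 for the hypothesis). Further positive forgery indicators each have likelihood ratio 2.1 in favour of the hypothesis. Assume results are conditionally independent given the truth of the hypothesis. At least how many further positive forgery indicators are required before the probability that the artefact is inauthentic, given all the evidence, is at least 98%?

Prior odds = 0.031/0.969 = 31/969.
Combined Bayes factor of the evidence already in hand = 2.1 × 0.4 × 20 = 16.8.
Odds after that evidence = (31/969) × 16.8 = 868/1615.
Target odds = 0.98/0.02 = 49.
Need 2.1ⁿ ≥ 49 ÷ (868/1615) = 11305/124.
2.1⁶ = 85766121/1000000 falls short of 11305/124 but 2.1⁷ ≈180.109 reaches it, so n = 7.

7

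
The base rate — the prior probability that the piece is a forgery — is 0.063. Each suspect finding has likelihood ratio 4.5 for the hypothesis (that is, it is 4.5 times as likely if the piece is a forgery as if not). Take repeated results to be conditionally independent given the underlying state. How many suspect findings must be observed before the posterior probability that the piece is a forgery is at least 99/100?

Prior odds: 0.063 ÷ 0.937 = 63/937.
Likelihood ratio per suspect finding = 4.5.
Target odds: 0.99 ÷ 0.01 = 99.
Need (63/937) × 4.5ⁿ ≥ 99, i.e. 4.5ⁿ ≥ 10307/7.
4.5⁴ = 410.0625 falls short of 10307/7 but 4.5⁵ = 1845.28125 reaches it, so n = 5.

5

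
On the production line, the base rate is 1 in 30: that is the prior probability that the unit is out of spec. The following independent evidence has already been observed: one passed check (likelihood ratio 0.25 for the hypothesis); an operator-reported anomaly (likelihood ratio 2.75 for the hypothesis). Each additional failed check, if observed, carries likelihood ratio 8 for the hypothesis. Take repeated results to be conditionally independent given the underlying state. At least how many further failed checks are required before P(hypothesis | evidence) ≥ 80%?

Prior odds = (1/30)/(29/30) = 1/29.
Combined Bayes factor of the evidence already in hand = 0.25 × 2.75 = 0.6875.
Odds after that evidence = (1/29) × 0.6875 = 11/464.
Target odds = 0.8/0.2 = 4.
Need 8ⁿ ≥ 4 ÷ (11/464) = 1856/11.
8² = 64 falls short of 1856/11 but 8³ = 512 reaches it, so n = 3.

3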